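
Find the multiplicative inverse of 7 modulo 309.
265

gcd(7, 309) = 1, so the inverse exists.
Extended Euclidean algorithm on (309, 7):
309 = 44 × 7 + 1  ⟹  1 = (1)·309 + (-44)·7
So (-44)·7 ≡ 1 (mod 309), i.e. 7^(-1) ≡ -44 ≡ 265 (mod 309).
Check: 7 × 265 = 1855 ≡ 1 (mod 309)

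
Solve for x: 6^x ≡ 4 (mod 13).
10

Baby-step giant-step with step n = ⌈√13⌉ = 4.
Baby steps 6^j mod 13 (j:value) for j=0..3: 0:1, 1:6, 2:10, 3:8.
Giant-step multiplier: 6^(-4) ≡ 6^(12-4) = 6^8 ≡ 3 (mod 13).
Giant steps γ_i = 4·3^i mod 13: γ_0=4, γ_1=12, γ_2=10 (in table at j=2).
x = i·n + j = 2·4 + 2 = 10.
Check: 6^10 ≡ 4 (mod 13).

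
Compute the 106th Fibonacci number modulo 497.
188

Matrix identity: Q^n = [[F_(n+1), F_n], [F_n, F_(n-1)]] with Q = [[1,1],[1,0]].
n = 106 = 1101010₂. Square-and-multiply, entries mod 497:
Q^1 = [[1,1],[1,0]]
Q^3 = (Q^1)²·Q = [[3,2],[2,1]]
Q^6 = (Q^3)² = [[13,8],[8,5]]
Q^13 = (Q^6)²·Q = [[377,233],[233,144]]
Q^26 = (Q^13)² = [[103,125],[125,475]]
Q^53 = (Q^26)²·Q = [[78,390],[390,185]]
Q^106 = (Q^53)² = [[138,188],[188,447]]
F_106 mod 497 = Q^106[0][1] = 188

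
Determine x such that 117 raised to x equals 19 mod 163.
53

Baby-step giant-step with step n = ⌈√163⌉ = 13.
Baby steps 117^j mod 163 (j:value) for j=0..12: 0:1, 1:117, 2:160, 3:138, 4:9, 5:75, 6:136, 7:101, 8:81, 9:23, 10:83, 11:94, 12:77.
Giant-step multiplier: 117^(-13) ≡ 117^(162-13) = 117^149 ≡ 63 (mod 163).
Giant steps γ_i = 19·63^i mod 163: γ_0=19, γ_1=56, γ_2=105, γ_3=95, γ_4=117 (in table at j=1).
x = i·n + j = 4·13 + 1 = 53.
Check: 117^53 ≡ 19 (mod 163).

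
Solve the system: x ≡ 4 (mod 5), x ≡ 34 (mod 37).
34

Using Chinese Remainder Theorem:
M = 5 × 37 = 185
M1 = 37, M2 = 5
y1 = 37^(-1) mod 5 = 3
y2 = 5^(-1) mod 37 = 15
x = (4×37×3 + 34×5×15) mod 185 = 34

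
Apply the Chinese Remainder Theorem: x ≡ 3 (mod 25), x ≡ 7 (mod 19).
178

Using Chinese Remainder Theorem:
M = 25 × 19 = 475
M1 = 19, M2 = 25
y1 = 19^(-1) mod 25 = 4
y2 = 25^(-1) mod 19 = 16
x = (3×19×4 + 7×25×16) mod 475 = 178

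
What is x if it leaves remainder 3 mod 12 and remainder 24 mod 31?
303

Using Chinese Remainder Theorem:
M = 12 × 31 = 372
M1 = 31, M2 = 12
y1 = 31^(-1) mod 12 = 7
y2 = 12^(-1) mod 31 = 13
x = (3×31×7 + 24×12×13) mod 372 = 303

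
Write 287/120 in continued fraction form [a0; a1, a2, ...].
[2; 2, 1, 1, 4, 5]

Euclidean algorithm steps:
287 = 2 × 120 + 47
120 = 2 × 47 + 26
47 = 1 × 26 + 21
26 = 1 × 21 + 5
21 = 4 × 5 + 1
5 = 5 × 1 + 0
Continued fraction: [2; 2, 1, 1, 4, 5]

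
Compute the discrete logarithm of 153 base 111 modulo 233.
89

Baby-step giant-step with step n = ⌈√233⌉ = 16.
Baby steps 111^j mod 233 (j:value) for j=0..15: 0:1, 1:111, 2:205, 3:154, 4:85, 5:115, 6:183, 7:42, 8:2, 9:222, 10:177, 11:75, 12:170, 13:230, 14:133, 15:84.
Giant-step multiplier: 111^(-16) ≡ 111^(232-16) = 111^216 ≡ 175 (mod 233).
Giant steps γ_i = 153·175^i mod 233: γ_0=153, γ_1=213, γ_2=228, γ_3=57, γ_4=189, γ_5=222 (in table at j=9).
x = i·n + j = 5·16 + 9 = 89.
Check: 111^89 ≡ 153 (mod 233).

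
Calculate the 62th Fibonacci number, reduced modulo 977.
949

Matrix identity: Q^n = [[F_(n+1), F_n], [F_n, F_(n-1)]] with Q = [[1,1],[1,0]].
n = 62 = 111110₂. Square-and-multiply, entries mod 977:
Q^1 = [[1,1],[1,0]]
Q^3 = (Q^1)²·Q = [[3,2],[2,1]]
Q^7 = (Q^3)²·Q = [[21,13],[13,8]]
Q^15 = (Q^7)²·Q = [[10,610],[610,377]]
Q^31 = (Q^15)²·Q = [[576,940],[940,613]]
Q^62 = (Q^31)² = [[965,949],[949,16]]
F_62 mod 977 = Q^62[0][1] = 949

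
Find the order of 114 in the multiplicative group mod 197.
7

197 is prime, so ord(114) divides φ(197) = 196.
Divisors of 196: 1, 2, 4, 7, 14, 28, 49, 98, 196.
Repeated squaring: 114^1 ≡ 114, 114^2 ≡ 191, 114^4 ≡ 36, 114^8 ≡ 114, 114^16 ≡ 191, 114^32 ≡ 36, 114^64 ≡ 114, 114^128 ≡ 191 (mod 197).
Test 114^d mod 197 for each divisor d in increasing order:
114^1 ≡ 114
114^2 ≡ 191
114^4 ≡ 36
114^7 = 114^4·114^2·114^1 ≡ 1  ← first divisor giving 1
The order is 7.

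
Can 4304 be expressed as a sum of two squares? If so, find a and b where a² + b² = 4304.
40² + 52² (a=40, b=52)

Factorization: 4304 = 2^4 × 269
By Fermat: n is sum of two squares iff every prime p ≡ 3 (mod 4) appears to even power.
All primes ≡ 3 (mod 4) appear to even power.
Search a = 0, 1, 2, … for 4304 - a² a perfect square: first hit at a = 40: 4304 - 1600 = 2704 = 52².
4304 = 40² + 52² = 1600 + 2704 ✓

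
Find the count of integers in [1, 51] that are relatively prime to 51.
32

51 = 3 × 17
φ(n) = n × ∏(1 - 1/p) for each prime p dividing n
φ(51) = 51 × (1 - 1/3) × (1 - 1/17) = 32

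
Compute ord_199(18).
11

199 is prime, so ord(18) divides φ(199) = 198.
Divisors of 198: 1, 2, 3, 6, 9, 11, 18, 22, 33, 66, 99, 198.
Repeated squaring: 18^1 ≡ 18, 18^2 ≡ 125, 18^4 ≡ 103, 18^8 ≡ 62, 18^16 ≡ 63, 18^32 ≡ 188, 18^64 ≡ 121, 18^128 ≡ 114 (mod 199).
Test 18^d mod 199 for each divisor d in increasing order:
18^1 ≡ 18
18^2 ≡ 125
18^3 = 18^2·18^1 ≡ 61
18^6 = 18^4·18^2 ≡ 139
18^9 = 18^8·18^1 ≡ 121
18^11 = 18^8·18^2·18^1 ≡ 1  ← first divisor giving 1
The order is 11.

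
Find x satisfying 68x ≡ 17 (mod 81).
x ≡ 61 (mod 81)

gcd(68, 81) = 1, which divides 17, so solutions exist.
Find 68^(-1) mod 81 by the extended Euclidean algorithm:
81 = 1 × 68 + 13  ⟹  13 = (1)·81 + (-1)·68
68 = 5 × 13 + 3  ⟹  3 = (-5)·81 + (6)·68
13 = 4 × 3 + 1  ⟹  1 = (21)·81 + (-25)·68
So (-25)·68 ≡ 1 (mod 81), i.e. 68^(-1) ≡ -25 ≡ 56 (mod 81).
x ≡ 56 × 17 = 952 ≡ 61 (mod 81).
Check: 68 × 61 = 4148 ≡ 17 (mod 81).
Unique solution: x ≡ 61 (mod 81)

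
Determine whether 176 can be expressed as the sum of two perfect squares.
Not possible

Factorization: 176 = 2^4 × 11
By Fermat: n is sum of two squares iff every prime p ≡ 3 (mod 4) appears to even power.
Prime(s) ≡ 3 (mod 4) with odd exponent: [(11, 1)]
Therefore 176 cannot be expressed as a² + b².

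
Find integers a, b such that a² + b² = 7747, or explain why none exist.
Not possible

Factorization: 7747 = 61 × 127
By Fermat: n is sum of two squares iff every prime p ≡ 3 (mod 4) appears to even power.
Prime(s) ≡ 3 (mod 4) with odd exponent: [(127, 1)]
Therefore 7747 cannot be expressed as a² + b².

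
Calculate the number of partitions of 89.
49995925

p(n) counts ways to write n as a sum of positive integers (order ignored).
Euler's pentagonal recurrence: p(k) = p(k-1) + p(k-2) - p(k-5) - p(k-7) + p(k-12) + p(k-15) - ... (offsets j(3j∓1)/2, signs ++--, p(0)=1, p(<0)=0).
DP table for k = 0..88: p(0)=1, p(1)=1, p(2)=2, p(3)=3, p(4)=5, p(5)=7, p(6)=11, p(7)=15, p(8)=22, p(9)=30, p(10)=42, p(11)=56, p(12)=77, p(13)=101, p(14)=135, p(15)=176, p(16)=231, p(17)=297, p(18)=385, p(19)=490, p(20)=627, p(21)=792, p(22)=1002, p(23)=1255, p(24)=1575, p(25)=1958, p(26)=2436, p(27)=3010, p(28)=3718, p(29)=4565, p(30)=5604, p(31)=6842, p(32)=8349, p(33)=10143, p(34)=12310, p(35)=14883, p(36)=17977, p(37)=21637, p(38)=26015, p(39)=31185, p(40)=37338, p(41)=44583, p(42)=53174, p(43)=63261, p(44)=75175, p(45)=89134, p(46)=105558, p(47)=124754, p(48)=147273, p(49)=173525, p(50)=204226, p(51)=239943, p(52)=281589, p(53)=329931, p(54)=386155, p(55)=451276, p(56)=526823, p(57)=614154, p(58)=715220, p(59)=831820, p(60)=966467, p(61)=1121505, p(62)=1300156, p(63)=1505499, p(64)=1741630, p(65)=2012558, p(66)=2323520, p(67)=2679689, p(68)=3087735, p(69)=3554345, p(70)=4087968, p(71)=4697205, p(72)=5392783, p(73)=6185689, p(74)=7089500, p(75)=8118264, p(76)=9289091, p(77)=10619863, p(78)=12132164, p(79)=13848650, p(80)=15796476, p(81)=18004327, p(82)=20506255, p(83)=23338469, p(84)=26543660, p(85)=30167357, p(86)=34262962, p(87)=38887673, p(88)=44108109.
Final step: p(89) = p(88) + p(87) - p(84) - p(82) + p(77) + p(74) - p(67) - p(63) + p(54) + p(49) - p(38) - p(32) + p(19) + p(12)
= 44108109 + 38887673 - 26543660 - 20506255 + 10619863 + 7089500 - 2679689 - 1505499 + 386155 + 173525 - 26015 - 8349 + 490 + 77
= 49995925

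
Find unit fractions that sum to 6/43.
1/8 + 1/69 + 1/23736

Greedy algorithm:
6/43: ceiling(43/6) = 8, use 1/8
5/344: ceiling(344/5) = 69, use 1/69
1/23736: ceiling(23736/1) = 23736, use 1/23736
Result: 6/43 = 1/8 + 1/69 + 1/23736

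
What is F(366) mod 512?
488

Matrix identity: Q^n = [[F_(n+1), F_n], [F_n, F_(n-1)]] with Q = [[1,1],[1,0]].
n = 366 = 101101110₂. Square-and-multiply, entries mod 512:
Q^1 = [[1,1],[1,0]]
Q^2 = (Q^1)² = [[2,1],[1,1]]
Q^5 = (Q^2)²·Q = [[8,5],[5,3]]
Q^11 = (Q^5)²·Q = [[144,89],[89,55]]
Q^22 = (Q^11)² = [[497,303],[303,194]]
Q^45 = (Q^22)²·Q = [[351,386],[386,477]]
Q^91 = (Q^45)²·Q = [[445,325],[325,120]]
Q^183 = (Q^91)²·Q = [[363,34],[34,329]]
Q^366 = (Q^183)² = [[317,488],[488,341]]
F_366 mod 512 = Q^366[0][1] = 488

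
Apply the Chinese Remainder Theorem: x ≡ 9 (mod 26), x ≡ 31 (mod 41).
113

Using Chinese Remainder Theorem:
M = 26 × 41 = 1066
M1 = 41, M2 = 26
y1 = 41^(-1) mod 26 = 7
y2 = 26^(-1) mod 41 = 30
x = (9×41×7 + 31×26×30) mod 1066 = 113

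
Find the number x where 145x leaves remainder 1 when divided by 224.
17

gcd(145, 224) = 1, so the inverse exists.
Extended Euclidean algorithm on (224, 145):
224 = 1 × 145 + 79  ⟹  79 = (1)·224 + (-1)·145
145 = 1 × 79 + 66  ⟹  66 = (-1)·224 + (2)·145
79 = 1 × 66 + 13  ⟹  13 = (2)·224 + (-3)·145
66 = 5 × 13 + 1  ⟹  1 = (-11)·224 + (17)·145
So (17)·145 ≡ 1 (mod 224), i.e. 145^(-1) ≡ 17 (mod 224).
Check: 145 × 17 = 2465 ≡ 1 (mod 224)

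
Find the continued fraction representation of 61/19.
[3; 4, 1, 3]

Euclidean algorithm steps:
61 = 3 × 19 + 4
19 = 4 × 4 + 3
4 = 1 × 3 + 1
3 = 3 × 1 + 0
Continued fraction: [3; 4, 1, 3]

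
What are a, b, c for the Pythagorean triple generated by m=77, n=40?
(4329, 6160, 7529)

Euclid's formula: a = m² - n², b = 2mn, c = m² + n²
m = 77, n = 40
a = 77² - 40² = 5929 - 1600 = 4329
b = 2 × 77 × 40 = 6160
c = 77² + 40² = 5929 + 1600 = 7529
Verification: 4329² + 6160² = 18740241 + 37945600 = 56685841 = 7529² ✓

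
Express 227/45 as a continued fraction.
[5; 22, 2]

Euclidean algorithm steps:
227 = 5 × 45 + 2
45 = 22 × 2 + 1
2 = 2 × 1 + 0
Continued fraction: [5; 22, 2]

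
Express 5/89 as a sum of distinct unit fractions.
1/18 + 1/1602

Greedy algorithm:
5/89: ceiling(89/5) = 18, use 1/18
1/1602: ceiling(1602/1) = 1602, use 1/1602
Result: 5/89 = 1/18 + 1/1602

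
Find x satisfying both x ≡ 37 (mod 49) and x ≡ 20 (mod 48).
1556

Using Chinese Remainder Theorem:
M = 49 × 48 = 2352
M1 = 48, M2 = 49
y1 = 48^(-1) mod 49 = 48
y2 = 49^(-1) mod 48 = 1
x = (37×48×48 + 20×49×1) mod 2352 = 1556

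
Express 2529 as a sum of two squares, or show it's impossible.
15² + 48² (a=15, b=48)

Factorization: 2529 = 3^2 × 281
By Fermat: n is sum of two squares iff every prime p ≡ 3 (mod 4) appears to even power.
All primes ≡ 3 (mod 4) appear to even power.
Search a = 0, 1, 2, … for 2529 - a² a perfect square: first hit at a = 15: 2529 - 225 = 2304 = 48².
2529 = 15² + 48² = 225 + 2304 ✓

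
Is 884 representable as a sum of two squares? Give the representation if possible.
10² + 28² (a=10, b=28)

Factorization: 884 = 2^2 × 13 × 17
By Fermat: n is sum of two squares iff every prime p ≡ 3 (mod 4) appears to even power.
All primes ≡ 3 (mod 4) appear to even power.
Search a = 0, 1, 2, … for 884 - a² a perfect square: first hit at a = 10: 884 - 100 = 784 = 28².
884 = 10² + 28² = 100 + 784 ✓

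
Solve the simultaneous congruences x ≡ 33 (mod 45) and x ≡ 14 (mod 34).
1068

Using Chinese Remainder Theorem:
M = 45 × 34 = 1530
M1 = 34, M2 = 45
y1 = 34^(-1) mod 45 = 4
y2 = 45^(-1) mod 34 = 31
x = (33×34×4 + 14×45×31) mod 1530 = 1068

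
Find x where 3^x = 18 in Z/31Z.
26

Baby-step giant-step with step n = ⌈√31⌉ = 6.
Baby steps 3^j mod 31 (j:value) for j=0..5: 0:1, 1:3, 2:9, 3:27, 4:19, 5:26.
Giant-step multiplier: 3^(-6) ≡ 3^(30-6) = 3^24 ≡ 2 (mod 31).
Giant steps γ_i = 18·2^i mod 31: γ_0=18, γ_1=5, γ_2=10, γ_3=20, γ_4=9 (in table at j=2).
x = i·n + j = 4·6 + 2 = 26.
Check: 3^26 ≡ 18 (mod 31).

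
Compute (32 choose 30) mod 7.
6

Using Lucas' theorem:
Write n=32 and k=30 in base 7:
n in base 7: [4, 4]
k in base 7: [4, 2]
C(32,30) mod 7 = ∏ C(n_i, k_i) mod 7
Digit binomials (mod 7): C(4,4) = 1; C(4,2) = 6
Product: 1 × 6 = 6 ≡ 6 (mod 7)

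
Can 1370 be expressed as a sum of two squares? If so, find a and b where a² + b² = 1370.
1² + 37² (a=1, b=37)

Factorization: 1370 = 2 × 5 × 137
By Fermat: n is sum of two squares iff every prime p ≡ 3 (mod 4) appears to even power.
All primes ≡ 3 (mod 4) appear to even power.
Search a = 0, 1, 2, … for 1370 - a² a perfect square: first hit at a = 1: 1370 - 1 = 1369 = 37².
1370 = 1² + 37² = 1 + 1369 ✓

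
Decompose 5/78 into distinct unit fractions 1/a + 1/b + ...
1/16 + 1/624

Greedy algorithm:
5/78: ceiling(78/5) = 16, use 1/16
1/624: ceiling(624/1) = 624, use 1/624
Result: 5/78 = 1/16 + 1/624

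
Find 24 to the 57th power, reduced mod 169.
47

Repeated squaring. Binary of 57 = 111001.
24^1 ≡ 24 (mod 169); 24^2 ≡ 69 (mod 169); 24^4 ≡ 29 (mod 169); 24^8 ≡ 165 (mod 169); 24^16 ≡ 16 (mod 169); 24^32 ≡ 87 (mod 169)
24^57 = 24^1 × 24^8 × 24^16 × 24^32 ≡ 47 (mod 169)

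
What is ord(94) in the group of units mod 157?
156

157 is prime, so ord(94) divides φ(157) = 156.
Divisors of 156: 1, 2, 3, 4, 6, 12, 13, 26, 39, 52, 78, 156.
Repeated squaring: 94^1 ≡ 94, 94^2 ≡ 44, 94^4 ≡ 52, 94^8 ≡ 35, 94^16 ≡ 126, 94^32 ≡ 19, 94^64 ≡ 47, 94^128 ≡ 11 (mod 157).
Test 94^d mod 157 for each divisor d in increasing order:
94^1 ≡ 94
94^2 ≡ 44
94^3 = 94^2·94^1 ≡ 54
94^4 ≡ 52
94^6 = 94^4·94^2 ≡ 90
94^12 = 94^8·94^4 ≡ 93
94^13 = 94^8·94^4·94^1 ≡ 107
94^26 = 94^16·94^8·94^2 ≡ 145
94^39 = 94^32·94^4·94^2·94^1 ≡ 129
94^52 = 94^32·94^16·94^4 ≡ 144
94^78 = 94^64·94^8·94^4·94^2 ≡ 156
94^156 = 94^128·94^16·94^8·94^4 ≡ 1  ← first divisor giving 1
The order is 156.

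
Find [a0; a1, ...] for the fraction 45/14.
[3; 4, 1, 2]

Euclidean algorithm steps:
45 = 3 × 14 + 3
14 = 4 × 3 + 2
3 = 1 × 2 + 1
2 = 2 × 1 + 0
Continued fraction: [3; 4, 1, 2]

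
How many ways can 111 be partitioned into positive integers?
679903203

p(n) counts ways to write n as a sum of positive integers (order ignored).
Euler's pentagonal recurrence: p(k) = p(k-1) + p(k-2) - p(k-5) - p(k-7) + p(k-12) + p(k-15) - ... (offsets j(3j∓1)/2, signs ++--, p(0)=1, p(<0)=0).
DP table for k = 0..110: p(0)=1, p(1)=1, p(2)=2, p(3)=3, p(4)=5, p(5)=7, p(6)=11, p(7)=15, p(8)=22, p(9)=30, p(10)=42, p(11)=56, p(12)=77, p(13)=101, p(14)=135, p(15)=176, p(16)=231, p(17)=297, p(18)=385, p(19)=490, p(20)=627, p(21)=792, p(22)=1002, p(23)=1255, p(24)=1575, p(25)=1958, p(26)=2436, p(27)=3010, p(28)=3718, p(29)=4565, p(30)=5604, p(31)=6842, p(32)=8349, p(33)=10143, p(34)=12310, p(35)=14883, p(36)=17977, p(37)=21637, p(38)=26015, p(39)=31185, p(40)=37338, p(41)=44583, p(42)=53174, p(43)=63261, p(44)=75175, p(45)=89134, p(46)=105558, p(47)=124754, p(48)=147273, p(49)=173525, p(50)=204226, p(51)=239943, p(52)=281589, p(53)=329931, p(54)=386155, p(55)=451276, p(56)=526823, p(57)=614154, p(58)=715220, p(59)=831820, p(60)=966467, p(61)=1121505, p(62)=1300156, p(63)=1505499, p(64)=1741630, p(65)=2012558, p(66)=2323520, p(67)=2679689, p(68)=3087735, p(69)=3554345, p(70)=4087968, p(71)=4697205, p(72)=5392783, p(73)=6185689, p(74)=7089500, p(75)=8118264, p(76)=9289091, p(77)=10619863, p(78)=12132164, p(79)=13848650, p(80)=15796476, p(81)=18004327, p(82)=20506255, p(83)=23338469, p(84)=26543660, p(85)=30167357, p(86)=34262962, p(87)=38887673, p(88)=44108109, p(89)=49995925, p(90)=56634173, p(91)=64112359, p(92)=72533807, p(93)=82010177, p(94)=92669720, p(95)=104651419, p(96)=118114304, p(97)=133230930, p(98)=150198136, p(99)=169229875, p(100)=190569292, p(101)=214481126, p(102)=241265379, p(103)=271248950, p(104)=304801365, p(105)=342325709, p(106)=384276336, p(107)=431149389, p(108)=483502844, p(109)=541946240, p(110)=607163746.
Final step: p(111) = p(110) + p(109) - p(106) - p(104) + p(99) + p(96) - p(89) - p(85) + p(76) + p(71) - p(60) - p(54) + p(41) + p(34) - p(19) - p(11)
= 607163746 + 541946240 - 384276336 - 304801365 + 169229875 + 118114304 - 49995925 - 30167357 + 9289091 + 4697205 - 966467 - 386155 + 44583 + 12310 - 490 - 56
= 679903203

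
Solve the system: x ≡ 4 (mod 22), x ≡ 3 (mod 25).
378

Using Chinese Remainder Theorem:
M = 22 × 25 = 550
M1 = 25, M2 = 22
y1 = 25^(-1) mod 22 = 15
y2 = 22^(-1) mod 25 = 8
x = (4×25×15 + 3×22×8) mod 550 = 378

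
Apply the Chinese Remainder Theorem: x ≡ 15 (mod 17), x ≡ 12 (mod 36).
372

Using Chinese Remainder Theorem:
M = 17 × 36 = 612
M1 = 36, M2 = 17
y1 = 36^(-1) mod 17 = 9
y2 = 17^(-1) mod 36 = 17
x = (15×36×9 + 12×17×17) mod 612 = 372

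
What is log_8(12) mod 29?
21

Baby-step giant-step with step n = ⌈√29⌉ = 6.
Baby steps 8^j mod 29 (j:value) for j=0..5: 0:1, 1:8, 2:6, 3:19, 4:7, 5:27.
Giant-step multiplier: 8^(-6) ≡ 8^(28-6) = 8^22 ≡ 9 (mod 29).
Giant steps γ_i = 12·9^i mod 29: γ_0=12, γ_1=21, γ_2=15, γ_3=19 (in table at j=3).
x = i·n + j = 3·6 + 3 = 21.
Check: 8^21 ≡ 12 (mod 29).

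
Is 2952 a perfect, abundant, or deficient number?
abundant

Proper divisors of 2952: sum = 1 + 2 + 3 + 4 + 6 + 8 + 9 + 12 + ... + 492 + 738 + 984 + 1476 (23 divisors) = 5238
Since 5238 > 2952, 2952 is abundant.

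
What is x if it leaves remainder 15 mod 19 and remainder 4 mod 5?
34

Using Chinese Remainder Theorem:
M = 19 × 5 = 95
M1 = 5, M2 = 19
y1 = 5^(-1) mod 19 = 4
y2 = 19^(-1) mod 5 = 4
x = (15×5×4 + 4×19×4) mod 95 = 34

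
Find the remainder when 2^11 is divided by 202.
28

Repeated squaring. Binary of 11 = 1011.
2^1 ≡ 2 (mod 202); 2^2 ≡ 4 (mod 202); 2^4 ≡ 16 (mod 202); 2^8 ≡ 54 (mod 202)
2^11 = 2^1 × 2^2 × 2^8 ≡ 28 (mod 202)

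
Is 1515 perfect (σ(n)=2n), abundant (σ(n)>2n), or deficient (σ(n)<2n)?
deficient

Proper divisors of 1515: sum = 1 + 3 + 5 + 15 + 101 + 303 + 505 = 933
Since 933 < 1515, 1515 is deficient.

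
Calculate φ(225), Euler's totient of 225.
120

225 = 3^2 × 5^2
φ(n) = n × ∏(1 - 1/p) for each prime p dividing n
φ(225) = 225 × (1 - 1/3) × (1 - 1/5) = 120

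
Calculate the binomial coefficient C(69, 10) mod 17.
0

Using Lucas' theorem:
Write n=69 and k=10 in base 17:
n in base 17: [4, 1]
k in base 17: [0, 10]
C(69,10) mod 17 = ∏ C(n_i, k_i) mod 17
Digit binomials (mod 17): C(4,0) = 1; C(1,10) = 0 (k_i > n_i)
Product: 1 × 0 = 0 ≡ 0 (mod 17)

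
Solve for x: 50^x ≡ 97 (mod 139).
115

Baby-step giant-step with step n = ⌈√139⌉ = 12.
Baby steps 50^j mod 139 (j:value) for j=0..11: 0:1, 1:50, 2:137, 3:39, 4:4, 5:61, 6:131, 7:17, 8:16, 9:105, 10:107, 11:68.
Giant-step multiplier: 50^(-12) ≡ 50^(138-12) = 50^126 ≡ 63 (mod 139).
Giant steps γ_i = 97·63^i mod 139: γ_0=97, γ_1=134, γ_2=102, γ_3=32, γ_4=70, γ_5=101, γ_6=108, γ_7=132, γ_8=115, γ_9=17 (in table at j=7).
x = i·n + j = 9·12 + 7 = 115.
Check: 50^115 ≡ 97 (mod 139).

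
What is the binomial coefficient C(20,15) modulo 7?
6

Using Lucas' theorem:
Write n=20 and k=15 in base 7:
n in base 7: [2, 6]
k in base 7: [2, 1]
C(20,15) mod 7 = ∏ C(n_i, k_i) mod 7
Digit binomials (mod 7): C(2,2) = 1; C(6,1) = 6
Product: 1 × 6 = 6 ≡ 6 (mod 7)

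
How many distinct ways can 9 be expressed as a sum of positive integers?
30

p(n) counts ways to write n as a sum of positive integers (order ignored).
Examples: 9; 8 + 1; 7 + 2; 7 + 1 + 1; 6 + 3; ... (30 total)
p(9) = 30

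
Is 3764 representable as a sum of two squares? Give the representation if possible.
20² + 58² (a=20, b=58)

Factorization: 3764 = 2^2 × 941
By Fermat: n is sum of two squares iff every prime p ≡ 3 (mod 4) appears to even power.
All primes ≡ 3 (mod 4) appear to even power.
Search a = 0, 1, 2, … for 3764 - a² a perfect square: first hit at a = 20: 3764 - 400 = 3364 = 58².
3764 = 20² + 58² = 400 + 3364 ✓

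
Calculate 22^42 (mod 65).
14

Repeated squaring. Binary of 42 = 101010.
22^1 ≡ 22 (mod 65); 22^2 ≡ 29 (mod 65); 22^4 ≡ 61 (mod 65); 22^8 ≡ 16 (mod 65); 22^16 ≡ 61 (mod 65); 22^32 ≡ 16 (mod 65)
22^42 = 22^2 × 22^8 × 22^32 ≡ 14 (mod 65)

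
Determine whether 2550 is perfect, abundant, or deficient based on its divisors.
abundant

Proper divisors of 2550: sum = 1 + 2 + 3 + 5 + 6 + 10 + 15 + 17 + ... + 425 + 510 + 850 + 1275 (23 divisors) = 4146
Since 4146 > 2550, 2550 is abundant.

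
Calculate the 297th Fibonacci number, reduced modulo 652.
378

Matrix identity: Q^n = [[F_(n+1), F_n], [F_n, F_(n-1)]] with Q = [[1,1],[1,0]].
n = 297 = 100101001₂. Square-and-multiply, entries mod 652:
Q^1 = [[1,1],[1,0]]
Q^2 = (Q^1)² = [[2,1],[1,1]]
Q^4 = (Q^2)² = [[5,3],[3,2]]
Q^9 = (Q^4)²·Q = [[55,34],[34,21]]
Q^18 = (Q^9)² = [[269,628],[628,293]]
Q^37 = (Q^18)²·Q = [[117,565],[565,204]]
Q^74 = (Q^37)² = [[394,109],[109,285]]
Q^148 = (Q^74)² = [[205,335],[335,522]]
Q^297 = (Q^148)²·Q = [[75,378],[378,349]]
F_297 mod 652 = Q^297[0][1] = 378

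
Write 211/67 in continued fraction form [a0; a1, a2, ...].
[3; 6, 1, 2, 3]

Euclidean algorithm steps:
211 = 3 × 67 + 10
67 = 6 × 10 + 7
10 = 1 × 7 + 3
7 = 2 × 3 + 1
3 = 3 × 1 + 0
Continued fraction: [3; 6, 1, 2, 3]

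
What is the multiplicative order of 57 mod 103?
6

103 is prime, so ord(57) divides φ(103) = 102.
Divisors of 102: 1, 2, 3, 6, 17, 34, 51, 102.
Repeated squaring: 57^1 ≡ 57, 57^2 ≡ 56, 57^4 ≡ 46, 57^8 ≡ 56, 57^16 ≡ 46, 57^32 ≡ 56, 57^64 ≡ 46 (mod 103).
Test 57^d mod 103 for each divisor d in increasing order:
57^1 ≡ 57
57^2 ≡ 56
57^3 = 57^2·57^1 ≡ 102
57^6 = 57^4·57^2 ≡ 1  ← first divisor giving 1
The order is 6.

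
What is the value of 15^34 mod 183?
117

Repeated squaring. Binary of 34 = 100010.
15^1 ≡ 15 (mod 183); 15^2 ≡ 42 (mod 183); 15^4 ≡ 117 (mod 183); 15^8 ≡ 147 (mod 183); 15^16 ≡ 15 (mod 183); 15^32 ≡ 42 (mod 183)
15^34 = 15^2 × 15^32 ≡ 117 (mod 183)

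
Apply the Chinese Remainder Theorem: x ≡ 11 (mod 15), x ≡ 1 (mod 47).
236

Using Chinese Remainder Theorem:
M = 15 × 47 = 705
M1 = 47, M2 = 15
y1 = 47^(-1) mod 15 = 8
y2 = 15^(-1) mod 47 = 22
x = (11×47×8 + 1×15×22) mod 705 = 236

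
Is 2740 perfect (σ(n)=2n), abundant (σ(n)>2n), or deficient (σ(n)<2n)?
abundant

Proper divisors of 2740: sum = 1 + 2 + 4 + 5 + 10 + 20 + 137 + 274 + 548 + 685 + 1370 = 3056
Since 3056 > 2740, 2740 is abundant.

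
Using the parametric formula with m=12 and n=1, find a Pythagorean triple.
(143, 24, 145)

Euclid's formula: a = m² - n², b = 2mn, c = m² + n²
m = 12, n = 1
a = 12² - 1² = 144 - 1 = 143
b = 2 × 12 × 1 = 24
c = 12² + 1² = 144 + 1 = 145
Verification: 143² + 24² = 20449 + 576 = 21025 = 145² ✓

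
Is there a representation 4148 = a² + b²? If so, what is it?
28² + 58² (a=28, b=58)

Factorization: 4148 = 2^2 × 17 × 61
By Fermat: n is sum of two squares iff every prime p ≡ 3 (mod 4) appears to even power.
All primes ≡ 3 (mod 4) appear to even power.
Search a = 0, 1, 2, … for 4148 - a² a perfect square: first hit at a = 28: 4148 - 784 = 3364 = 58².
4148 = 28² + 58² = 784 + 3364 ✓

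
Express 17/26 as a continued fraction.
[0; 1, 1, 1, 8]

Euclidean algorithm steps:
17 = 0 × 26 + 17
26 = 1 × 17 + 9
17 = 1 × 9 + 8
9 = 1 × 8 + 1
8 = 8 × 1 + 0
Continued fraction: [0; 1, 1, 1, 8]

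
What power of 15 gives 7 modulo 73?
15

Baby-step giant-step with step n = ⌈√73⌉ = 9.
Baby steps 15^j mod 73 (j:value) for j=0..8: 0:1, 1:15, 2:6, 3:17, 4:36, 5:29, 6:70, 7:28, 8:55.
Giant-step multiplier: 15^(-9) ≡ 15^(72-9) = 15^63 ≡ 10 (mod 73).
Giant steps γ_i = 7·10^i mod 73: γ_0=7, γ_1=70 (in table at j=6).
x = i·n + j = 1·9 + 6 = 15.
Check: 15^15 ≡ 7 (mod 73).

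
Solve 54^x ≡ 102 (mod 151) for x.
143

Baby-step giant-step with step n = ⌈√151⌉ = 13.
Baby steps 54^j mod 151 (j:value) for j=0..12: 0:1, 1:54, 2:47, 3:122, 4:95, 5:147, 6:86, 7:114, 8:116, 9:73, 10:16, 11:109, 12:148.
Giant-step multiplier: 54^(-13) ≡ 54^(150-13) = 54^137 ≡ 96 (mod 151).
Giant steps γ_i = 102·96^i mod 151: γ_0=102, γ_1=128, γ_2=57, γ_3=36, γ_4=134, γ_5=29, γ_6=66, γ_7=145, γ_8=28, γ_9=121, γ_10=140, γ_11=1 (in table at j=0).
x = i·n + j = 11·13 + 0 = 143.
Check: 54^143 ≡ 102 (mod 151).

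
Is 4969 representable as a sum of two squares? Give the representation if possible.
37² + 60² (a=37, b=60)

Factorization: 4969 = 4969
By Fermat: n is sum of two squares iff every prime p ≡ 3 (mod 4) appears to even power.
All primes ≡ 3 (mod 4) appear to even power.
Search a = 0, 1, 2, … for 4969 - a² a perfect square: first hit at a = 37: 4969 - 1369 = 3600 = 60².
4969 = 37² + 60² = 1369 + 3600 ✓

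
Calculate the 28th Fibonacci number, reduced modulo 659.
173

Matrix identity: Q^n = [[F_(n+1), F_n], [F_n, F_(n-1)]] with Q = [[1,1],[1,0]].
n = 28 = 11100₂. Square-and-multiply, entries mod 659:
Q^1 = [[1,1],[1,0]]
Q^3 = (Q^1)²·Q = [[3,2],[2,1]]
Q^7 = (Q^3)²·Q = [[21,13],[13,8]]
Q^14 = (Q^7)² = [[610,377],[377,233]]
Q^28 = (Q^14)² = [[209,173],[173,36]]
F_28 mod 659 = Q^28[0][1] = 173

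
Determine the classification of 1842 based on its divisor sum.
abundant

Proper divisors of 1842: sum = 1 + 2 + 3 + 6 + 307 + 614 + 921 = 1854
Since 1854 > 1842, 1842 is abundant.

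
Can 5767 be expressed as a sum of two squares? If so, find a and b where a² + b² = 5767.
Not possible

Factorization: 5767 = 73 × 79
By Fermat: n is sum of two squares iff every prime p ≡ 3 (mod 4) appears to even power.
Prime(s) ≡ 3 (mod 4) with odd exponent: [(79, 1)]
Therefore 5767 cannot be expressed as a² + b².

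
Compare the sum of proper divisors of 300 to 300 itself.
abundant

Proper divisors of 300: sum = 1 + 2 + 3 + 4 + 5 + 6 + 10 + 12 + ... + 60 + 75 + 100 + 150 (17 divisors) = 568
Since 568 > 300, 300 is abundant.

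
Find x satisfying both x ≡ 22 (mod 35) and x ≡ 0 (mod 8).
232

Using Chinese Remainder Theorem:
M = 35 × 8 = 280
M1 = 8, M2 = 35
y1 = 8^(-1) mod 35 = 22
y2 = 35^(-1) mod 8 = 3
x = (22×8×22 + 0×35×3) mod 280 = 232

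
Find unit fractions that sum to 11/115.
1/11 + 1/211 + 1/266915

Greedy algorithm:
11/115: ceiling(115/11) = 11, use 1/11
6/1265: ceiling(1265/6) = 211, use 1/211
1/266915: ceiling(266915/1) = 266915, use 1/266915
Result: 11/115 = 1/11 + 1/211 + 1/266915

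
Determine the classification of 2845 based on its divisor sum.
deficient

Proper divisors of 2845: sum = 1 + 5 + 569 = 575
Since 575 < 2845, 2845 is deficient.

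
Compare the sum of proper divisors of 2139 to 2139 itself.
deficient

Proper divisors of 2139: sum = 1 + 3 + 23 + 31 + 69 + 93 + 713 = 933
Since 933 < 2139, 2139 is deficient.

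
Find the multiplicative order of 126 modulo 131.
130

131 is prime, so ord(126) divides φ(131) = 130.
Divisors of 130: 1, 2, 5, 10, 13, 26, 65, 130.
Repeated squaring: 126^1 ≡ 126, 126^2 ≡ 25, 126^4 ≡ 101, 126^8 ≡ 114, 126^16 ≡ 27, 126^32 ≡ 74, 126^64 ≡ 105, 126^128 ≡ 21 (mod 131).
Test 126^d mod 131 for each divisor d in increasing order:
126^1 ≡ 126
126^2 ≡ 25
126^5 = 126^4·126^1 ≡ 19
126^10 = 126^8·126^2 ≡ 99
126^13 = 126^8·126^4·126^1 ≡ 70
126^26 = 126^16·126^8·126^2 ≡ 53
126^65 = 126^64·126^1 ≡ 130
126^130 = 126^128·126^2 ≡ 1  ← first divisor giving 1
The order is 130.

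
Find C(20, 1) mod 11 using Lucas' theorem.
9

Using Lucas' theorem:
Write n=20 and k=1 in base 11:
n in base 11: [1, 9]
k in base 11: [0, 1]
C(20,1) mod 11 = ∏ C(n_i, k_i) mod 11
Digit binomials (mod 11): C(1,0) = 1; C(9,1) = 9
Product: 1 × 9 = 9 ≡ 9 (mod 11)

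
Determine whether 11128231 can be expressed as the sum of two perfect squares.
Not possible

Factorization: 11128231 = 37 × 67^3
By Fermat: n is sum of two squares iff every prime p ≡ 3 (mod 4) appears to even power.
Prime(s) ≡ 3 (mod 4) with odd exponent: [(67, 3)]
Therefore 11128231 cannot be expressed as a² + b².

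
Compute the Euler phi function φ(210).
48

210 = 2 × 3 × 5 × 7
φ(n) = n × ∏(1 - 1/p) for each prime p dividing n
φ(210) = 210 × (1 - 1/2) × (1 - 1/3) × (1 - 1/5) × (1 - 1/7) = 48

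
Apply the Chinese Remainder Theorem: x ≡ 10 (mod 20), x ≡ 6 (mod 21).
90

Using Chinese Remainder Theorem:
M = 20 × 21 = 420
M1 = 21, M2 = 20
y1 = 21^(-1) mod 20 = 1
y2 = 20^(-1) mod 21 = 20
x = (10×21×1 + 6×20×20) mod 420 = 90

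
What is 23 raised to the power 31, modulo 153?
122

Repeated squaring. Binary of 31 = 11111.
23^1 ≡ 23 (mod 153); 23^2 ≡ 70 (mod 153); 23^4 ≡ 4 (mod 153); 23^8 ≡ 16 (mod 153); 23^16 ≡ 103 (mod 153)
23^31 = 23^1 × 23^2 × 23^4 × 23^8 × 23^16 ≡ 122 (mod 153)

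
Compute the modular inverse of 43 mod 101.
47

gcd(43, 101) = 1, so the inverse exists.
Extended Euclidean algorithm on (101, 43):
101 = 2 × 43 + 15  ⟹  15 = (1)·101 + (-2)·43
43 = 2 × 15 + 13  ⟹  13 = (-2)·101 + (5)·43
15 = 1 × 13 + 2  ⟹  2 = (3)·101 + (-7)·43
13 = 6 × 2 + 1  ⟹  1 = (-20)·101 + (47)·43
So (47)·43 ≡ 1 (mod 101), i.e. 43^(-1) ≡ 47 (mod 101).
Check: 43 × 47 = 2021 ≡ 1 (mod 101)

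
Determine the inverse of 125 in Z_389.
361

gcd(125, 389) = 1, so the inverse exists.
Extended Euclidean algorithm on (389, 125):
389 = 3 × 125 + 14  ⟹  14 = (1)·389 + (-3)·125
125 = 8 × 14 + 13  ⟹  13 = (-8)·389 + (25)·125
14 = 1 × 13 + 1  ⟹  1 = (9)·389 + (-28)·125
So (-28)·125 ≡ 1 (mod 389), i.e. 125^(-1) ≡ -28 ≡ 361 (mod 389).
Check: 125 × 361 = 45125 ≡ 1 (mod 389)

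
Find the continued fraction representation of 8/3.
[2; 1, 2]

Euclidean algorithm steps:
8 = 2 × 3 + 2
3 = 1 × 2 + 1
2 = 2 × 1 + 0
Continued fraction: [2; 1, 2]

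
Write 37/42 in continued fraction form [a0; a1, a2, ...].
[0; 1, 7, 2, 2]

Euclidean algorithm steps:
37 = 0 × 42 + 37
42 = 1 × 37 + 5
37 = 7 × 5 + 2
5 = 2 × 2 + 1
2 = 2 × 1 + 0
Continued fraction: [0; 1, 7, 2, 2]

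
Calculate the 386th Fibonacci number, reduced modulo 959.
519

Matrix identity: Q^n = [[F_(n+1), F_n], [F_n, F_(n-1)]] with Q = [[1,1],[1,0]].
n = 386 = 110000010₂. Square-and-multiply, entries mod 959:
Q^1 = [[1,1],[1,0]]
Q^3 = (Q^1)²·Q = [[3,2],[2,1]]
Q^6 = (Q^3)² = [[13,8],[8,5]]
Q^12 = (Q^6)² = [[233,144],[144,89]]
Q^24 = (Q^12)² = [[223,336],[336,846]]
Q^48 = (Q^24)² = [[554,518],[518,36]]
Q^96 = (Q^48)² = [[799,658],[658,141]]
Q^193 = (Q^96)²·Q = [[127,162],[162,924]]
Q^386 = (Q^193)² = [[177,519],[519,617]]
F_386 mod 959 = Q^386[0][1] = 519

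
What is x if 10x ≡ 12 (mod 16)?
x ≡ 6 (mod 8)

gcd(10, 16) = 2, which divides 12, so solutions exist.
Divide through by 2: 5x ≡ 6 (mod 8).
Find 5^(-1) mod 8 by the extended Euclidean algorithm:
8 = 1 × 5 + 3  ⟹  3 = (1)·8 + (-1)·5
5 = 1 × 3 + 2  ⟹  2 = (-1)·8 + (2)·5
3 = 1 × 2 + 1  ⟹  1 = (2)·8 + (-3)·5
So (-3)·5 ≡ 1 (mod 8), i.e. 5^(-1) ≡ -3 ≡ 5 (mod 8).
x ≡ 5 × 6 = 30 ≡ 6 (mod 8).
Check: 10 × 6 = 60 ≡ 12 (mod 16).
x ≡ 6 (mod 8), giving 2 solutions mod 16.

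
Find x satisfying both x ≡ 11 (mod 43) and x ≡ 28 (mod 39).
613

Using Chinese Remainder Theorem:
M = 43 × 39 = 1677
M1 = 39, M2 = 43
y1 = 39^(-1) mod 43 = 32
y2 = 43^(-1) mod 39 = 10
x = (11×39×32 + 28×43×10) mod 1677 = 613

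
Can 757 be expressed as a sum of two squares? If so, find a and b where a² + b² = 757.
9² + 26² (a=9, b=26)

Factorization: 757 = 757
By Fermat: n is sum of two squares iff every prime p ≡ 3 (mod 4) appears to even power.
All primes ≡ 3 (mod 4) appear to even power.
Search a = 0, 1, 2, … for 757 - a² a perfect square: first hit at a = 9: 757 - 81 = 676 = 26².
757 = 9² + 26² = 81 + 676 ✓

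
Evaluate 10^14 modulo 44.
12

Repeated squaring. Binary of 14 = 1110.
10^1 ≡ 10 (mod 44); 10^2 ≡ 12 (mod 44); 10^4 ≡ 12 (mod 44); 10^8 ≡ 12 (mod 44)
10^14 = 10^2 × 10^4 × 10^8 ≡ 12 (mod 44)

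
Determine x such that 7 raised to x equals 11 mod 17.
5

Baby-step giant-step with step n = ⌈√17⌉ = 5.
Baby steps 7^j mod 17 (j:value) for j=0..4: 0:1, 1:7, 2:15, 3:3, 4:4.
Giant-step multiplier: 7^(-5) ≡ 7^(16-5) = 7^11 ≡ 14 (mod 17).
Giant steps γ_i = 11·14^i mod 17: γ_0=11, γ_1=1 (in table at j=0).
x = i·n + j = 1·5 + 0 = 5.
Check: 7^5 ≡ 11 (mod 17).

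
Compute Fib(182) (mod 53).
19

Matrix identity: Q^n = [[F_(n+1), F_n], [F_n, F_(n-1)]] with Q = [[1,1],[1,0]].
n = 182 = 10110110₂. Square-and-multiply, entries mod 53:
Q^1 = [[1,1],[1,0]]
Q^2 = (Q^1)² = [[2,1],[1,1]]
Q^5 = (Q^2)²·Q = [[8,5],[5,3]]
Q^11 = (Q^5)²·Q = [[38,36],[36,2]]
Q^22 = (Q^11)² = [[37,9],[9,28]]
Q^45 = (Q^22)²·Q = [[21,19],[19,2]]
Q^91 = (Q^45)²·Q = [[20,7],[7,13]]
Q^182 = (Q^91)² = [[25,19],[19,6]]
F_182 mod 53 = Q^182[0][1] = 19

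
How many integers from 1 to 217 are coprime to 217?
180

217 = 7 × 31
φ(n) = n × ∏(1 - 1/p) for each prime p dividing n
φ(217) = 217 × (1 - 1/7) × (1 - 1/31) = 180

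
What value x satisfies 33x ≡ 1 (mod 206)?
25

gcd(33, 206) = 1, so the inverse exists.
Extended Euclidean algorithm on (206, 33):
206 = 6 × 33 + 8  ⟹  8 = (1)·206 + (-6)·33
33 = 4 × 8 + 1  ⟹  1 = (-4)·206 + (25)·33
So (25)·33 ≡ 1 (mod 206), i.e. 33^(-1) ≡ 25 (mod 206).
Check: 33 × 25 = 825 ≡ 1 (mod 206)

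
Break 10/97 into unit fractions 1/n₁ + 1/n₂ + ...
1/10 + 1/324 + 1/157140

Greedy algorithm:
10/97: ceiling(97/10) = 10, use 1/10
3/970: ceiling(970/3) = 324, use 1/324
1/157140: ceiling(157140/1) = 157140, use 1/157140
Result: 10/97 = 1/10 + 1/324 + 1/157140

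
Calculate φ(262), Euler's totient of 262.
130

262 = 2 × 131
φ(n) = n × ∏(1 - 1/p) for each prime p dividing n
φ(262) = 262 × (1 - 1/2) × (1 - 1/131) = 130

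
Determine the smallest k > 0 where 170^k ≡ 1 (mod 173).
172

173 is prime, so ord(170) divides φ(173) = 172.
Divisors of 172: 1, 2, 4, 43, 86, 172.
Repeated squaring: 170^1 ≡ 170, 170^2 ≡ 9, 170^4 ≡ 81, 170^8 ≡ 160, 170^16 ≡ 169, 170^32 ≡ 16, 170^64 ≡ 83, 170^128 ≡ 142 (mod 173).
Test 170^d mod 173 for each divisor d in increasing order:
170^1 ≡ 170
170^2 ≡ 9
170^4 ≡ 81
170^43 = 170^32·170^8·170^2·170^1 ≡ 80
170^86 = 170^64·170^16·170^4·170^2 ≡ 172
170^172 = 170^128·170^32·170^8·170^4 ≡ 1  ← first divisor giving 1
The order is 172.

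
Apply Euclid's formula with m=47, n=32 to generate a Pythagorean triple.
(1185, 3008, 3233)

Euclid's formula: a = m² - n², b = 2mn, c = m² + n²
m = 47, n = 32
a = 47² - 32² = 2209 - 1024 = 1185
b = 2 × 47 × 32 = 3008
c = 47² + 32² = 2209 + 1024 = 3233
Verification: 1185² + 3008² = 1404225 + 9048064 = 10452289 = 3233² ✓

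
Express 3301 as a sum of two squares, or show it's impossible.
30² + 49² (a=30, b=49)

Factorization: 3301 = 3301
By Fermat: n is sum of two squares iff every prime p ≡ 3 (mod 4) appears to even power.
All primes ≡ 3 (mod 4) appear to even power.
Search a = 0, 1, 2, … for 3301 - a² a perfect square: first hit at a = 30: 3301 - 900 = 2401 = 49².
3301 = 30² + 49² = 900 + 2401 ✓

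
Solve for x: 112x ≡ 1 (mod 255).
148

gcd(112, 255) = 1, so the inverse exists.
Extended Euclidean algorithm on (255, 112):
255 = 2 × 112 + 31  ⟹  31 = (1)·255 + (-2)·112
112 = 3 × 31 + 19  ⟹  19 = (-3)·255 + (7)·112
31 = 1 × 19 + 12  ⟹  12 = (4)·255 + (-9)·112
19 = 1 × 12 + 7  ⟹  7 = (-7)·255 + (16)·112
12 = 1 × 7 + 5  ⟹  5 = (11)·255 + (-25)·112
7 = 1 × 5 + 2  ⟹  2 = (-18)·255 + (41)·112
5 = 2 × 2 + 1  ⟹  1 = (47)·255 + (-107)·112
So (-107)·112 ≡ 1 (mod 255), i.e. 112^(-1) ≡ -107 ≡ 148 (mod 255).
Check: 112 × 148 = 16576 ≡ 1 (mod 255)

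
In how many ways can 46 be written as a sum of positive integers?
105558

p(n) counts ways to write n as a sum of positive integers (order ignored).
Euler's pentagonal recurrence: p(k) = p(k-1) + p(k-2) - p(k-5) - p(k-7) + p(k-12) + p(k-15) - ... (offsets j(3j∓1)/2, signs ++--, p(0)=1, p(<0)=0).
DP table for k = 0..45: p(0)=1, p(1)=1, p(2)=2, p(3)=3, p(4)=5, p(5)=7, p(6)=11, p(7)=15, p(8)=22, p(9)=30, p(10)=42, p(11)=56, p(12)=77, p(13)=101, p(14)=135, p(15)=176, p(16)=231, p(17)=297, p(18)=385, p(19)=490, p(20)=627, p(21)=792, p(22)=1002, p(23)=1255, p(24)=1575, p(25)=1958, p(26)=2436, p(27)=3010, p(28)=3718, p(29)=4565, p(30)=5604, p(31)=6842, p(32)=8349, p(33)=10143, p(34)=12310, p(35)=14883, p(36)=17977, p(37)=21637, p(38)=26015, p(39)=31185, p(40)=37338, p(41)=44583, p(42)=53174, p(43)=63261, p(44)=75175, p(45)=89134.
Final step: p(46) = p(45) + p(44) - p(41) - p(39) + p(34) + p(31) - p(24) - p(20) + p(11) + p(6)
= 89134 + 75175 - 44583 - 31185 + 12310 + 6842 - 1575 - 627 + 56 + 11
= 105558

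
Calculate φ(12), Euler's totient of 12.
4

12 = 2^2 × 3
φ(n) = n × ∏(1 - 1/p) for each prime p dividing n
φ(12) = 12 × (1 - 1/2) × (1 - 1/3) = 4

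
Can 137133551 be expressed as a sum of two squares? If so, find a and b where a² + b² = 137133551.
Not possible

Factorization: 137133551 = 61 × 131^3
By Fermat: n is sum of two squares iff every prime p ≡ 3 (mod 4) appears to even power.
Prime(s) ≡ 3 (mod 4) with odd exponent: [(131, 3)]
Therefore 137133551 cannot be expressed as a² + b².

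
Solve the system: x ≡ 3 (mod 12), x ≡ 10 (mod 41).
51

Using Chinese Remainder Theorem:
M = 12 × 41 = 492
M1 = 41, M2 = 12
y1 = 41^(-1) mod 12 = 5
y2 = 12^(-1) mod 41 = 24
x = (3×41×5 + 10×12×24) mod 492 = 51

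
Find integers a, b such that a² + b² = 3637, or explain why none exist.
39² + 46² (a=39, b=46)

Factorization: 3637 = 3637
By Fermat: n is sum of two squares iff every prime p ≡ 3 (mod 4) appears to even power.
All primes ≡ 3 (mod 4) appear to even power.
Search a = 0, 1, 2, … for 3637 - a² a perfect square: first hit at a = 39: 3637 - 1521 = 2116 = 46².
3637 = 39² + 46² = 1521 + 2116 ✓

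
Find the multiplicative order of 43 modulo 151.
75

151 is prime, so ord(43) divides φ(151) = 150.
Divisors of 150: 1, 2, 3, 5, 6, 10, 15, 25, 30, 50, 75, 150.
Repeated squaring: 43^1 ≡ 43, 43^2 ≡ 37, 43^4 ≡ 10, 43^8 ≡ 100, 43^16 ≡ 34, 43^32 ≡ 99, 43^64 ≡ 137, 43^128 ≡ 45 (mod 151).
Test 43^d mod 151 for each divisor d in increasing order:
43^1 ≡ 43
43^2 ≡ 37
43^3 = 43^2·43^1 ≡ 81
43^5 = 43^4·43^1 ≡ 128
43^6 = 43^4·43^2 ≡ 68
43^10 = 43^8·43^2 ≡ 76
43^15 = 43^8·43^4·43^2·43^1 ≡ 64
43^25 = 43^16·43^8·43^1 ≡ 32
43^30 = 43^16·43^8·43^4·43^2 ≡ 19
43^50 = 43^32·43^16·43^2 ≡ 118
43^75 = 43^64·43^8·43^2·43^1 ≡ 1  ← first divisor giving 1
The order is 75.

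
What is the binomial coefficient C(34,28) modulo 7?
1

Using Lucas' theorem:
Write n=34 and k=28 in base 7:
n in base 7: [4, 6]
k in base 7: [4, 0]
C(34,28) mod 7 = ∏ C(n_i, k_i) mod 7
Digit binomials (mod 7): C(4,4) = 1; C(6,0) = 1
Product: 1 × 1 = 1 ≡ 1 (mod 7)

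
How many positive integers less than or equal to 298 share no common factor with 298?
148

298 = 2 × 149
φ(n) = n × ∏(1 - 1/p) for each prime p dividing n
φ(298) = 298 × (1 - 1/2) × (1 - 1/149) = 148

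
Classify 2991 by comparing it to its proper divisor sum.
deficient

Proper divisors of 2991: sum = 1 + 3 + 997 = 1001
Since 1001 < 2991, 2991 is deficient.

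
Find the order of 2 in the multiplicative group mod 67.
66

67 is prime, so ord(2) divides φ(67) = 66.
Divisors of 66: 1, 2, 3, 6, 11, 22, 33, 66.
Repeated squaring: 2^1 ≡ 2, 2^2 ≡ 4, 2^4 ≡ 16, 2^8 ≡ 55, 2^16 ≡ 10, 2^32 ≡ 33, 2^64 ≡ 17 (mod 67).
Test 2^d mod 67 for each divisor d in increasing order:
2^1 ≡ 2
2^2 ≡ 4
2^3 = 2^2·2^1 ≡ 8
2^6 = 2^4·2^2 ≡ 64
2^11 = 2^8·2^2·2^1 ≡ 38
2^22 = 2^16·2^4·2^2 ≡ 37
2^33 = 2^32·2^1 ≡ 66
2^66 = 2^64·2^2 ≡ 1  ← first divisor giving 1
The order is 66.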